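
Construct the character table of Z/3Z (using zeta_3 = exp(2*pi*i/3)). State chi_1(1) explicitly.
Character table of Z/3Z (irreps indexed chi_0,...,chi_2 with chi_k(m) = zeta_3^(k*m), zeta_3 = exp(2*pi*i/3)):
  irrep \ class  {0} (size 1)  {1} (size 1)    {2} (size 1)  
  chi_0          1             1               1             
  chi_1          1             exp(2*I*pi/3)   exp(-2*I*pi/3)
  chi_2          1             exp(-2*I*pi/3)  exp(2*I*pi/3) 

Spot check: chi_1(1) = zeta_3^(1*1) = zeta_3^1 = exp(2*I*pi/3).

Reasoning: Z/3Z is abelian, so all 3 irreducible complex representations are 1-dimensional. They are given by chi_k(m) = zeta_3^(k*m) for k = 0,...,2. Row orthogonality: sum_m chi_k(m) conj(chi_l(m)) = 3 * [k = l].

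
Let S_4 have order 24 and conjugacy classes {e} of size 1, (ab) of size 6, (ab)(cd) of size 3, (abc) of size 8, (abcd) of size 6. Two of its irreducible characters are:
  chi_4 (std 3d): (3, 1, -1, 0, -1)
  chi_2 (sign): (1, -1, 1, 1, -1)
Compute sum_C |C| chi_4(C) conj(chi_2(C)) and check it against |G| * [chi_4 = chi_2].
Sum = 0; so <chi_4, chi_2> = 0 (distinct irreducibles are orthogonal).

Why: Compute term by term over conjugacy classes (|C| * chi_4(C) * conj(chi_2(C))):
  1*(3)*conj(1) + 6*(1)*conj(-1) + 3*(-1)*conj(1) + 8*(0)*conj(1) + 6*(-1)*conj(-1)
  = (3) + (-6) + (-3) + (0) + (6)
  = 0.
Dividing by |G| = 24 gives 0/24 = 0, matching the row-orthogonality relation <chi_4, chi_2> = [chi_4 = chi_2].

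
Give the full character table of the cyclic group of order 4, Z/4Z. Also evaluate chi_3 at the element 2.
Character table of Z/4Z (irreps indexed chi_0,...,chi_3 with chi_k(m) = zeta_4^(k*m), zeta_4 = exp(2*pi*i/4)):
  irrep \ class  {0} (size 1)  {1} (size 1)  {2} (size 1)  {3} (size 1)
  chi_0          1             1             1             1           
  chi_1          1             I             -1            -I          
  chi_2          1             -1            1             -1          
  chi_3          1             -I            -1            I           

Spot check: chi_3(2) = zeta_4^(3*2) = zeta_4^6 = -1.

Proof sketch: Z/4Z is abelian, so all 4 irreducible complex representations are 1-dimensional. They are given by chi_k(m) = zeta_4^(k*m) for k = 0,...,3. Row orthogonality: sum_m chi_k(m) conj(chi_l(m)) = 4 * [k = l].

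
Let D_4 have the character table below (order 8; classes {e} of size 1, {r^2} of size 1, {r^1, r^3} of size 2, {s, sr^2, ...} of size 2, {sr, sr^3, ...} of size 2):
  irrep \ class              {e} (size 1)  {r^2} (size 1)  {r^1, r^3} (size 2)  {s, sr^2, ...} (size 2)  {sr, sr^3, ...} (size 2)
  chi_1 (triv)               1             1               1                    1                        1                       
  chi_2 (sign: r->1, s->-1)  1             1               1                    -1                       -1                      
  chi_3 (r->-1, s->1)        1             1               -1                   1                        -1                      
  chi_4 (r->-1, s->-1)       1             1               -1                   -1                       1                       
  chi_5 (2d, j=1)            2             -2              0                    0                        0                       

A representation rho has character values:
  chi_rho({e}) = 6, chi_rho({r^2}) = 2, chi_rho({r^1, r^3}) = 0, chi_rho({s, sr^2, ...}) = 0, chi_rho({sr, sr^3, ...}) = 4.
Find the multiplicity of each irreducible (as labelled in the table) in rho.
Multiplicities: chi_1: 2, chi_2: 0, chi_3: 0, chi_4: 2, chi_5: 1.

Justification: Use <chi_rho, chi> = (1/|G|) sum_C |C| * chi_rho(C) * conj(chi(C)) with |G| = 8 for each irreducible chi in the table:
  <chi_rho, chi_1> = (1/8)[1*(6)*conj(1) + 1*(2)*conj(1) + 2*(0)*conj(1) + 2*(0)*conj(1) + 2*(4)*conj(1)]
      = (1/8)[(6) + (2) + (0) + (0) + (8)] = 16/8 = 2
  <chi_rho, chi_2> = (1/8)[1*(6)*conj(1) + 1*(2)*conj(1) + 2*(0)*conj(1) + 2*(0)*conj(-1) + 2*(4)*conj(-1)]
      = (1/8)[(6) + (2) + (0) + (0) + (-8)] = 0/8 = 0
  <chi_rho, chi_3> = (1/8)[1*(6)*conj(1) + 1*(2)*conj(1) + 2*(0)*conj(-1) + 2*(0)*conj(1) + 2*(4)*conj(-1)]
      = (1/8)[(6) + (2) + (0) + (0) + (-8)] = 0/8 = 0
  <chi_rho, chi_4> = (1/8)[1*(6)*conj(1) + 1*(2)*conj(1) + 2*(0)*conj(-1) + 2*(0)*conj(-1) + 2*(4)*conj(1)]
      = (1/8)[(6) + (2) + (0) + (0) + (8)] = 16/8 = 2
  <chi_rho, chi_5> = (1/8)[1*(6)*conj(2) + 1*(2)*conj(-2) + 2*(0)*conj(0) + 2*(0)*conj(0) + 2*(4)*conj(0)]
      = (1/8)[(12) + (-4) + (0) + (0) + (0)] = 8/8 = 1
Dimension check: dim(rho) = sum (mult * dim) = 2*1 + 0*1 + 0*1 + 2*1 + 1*2 = 6 = chi_rho(e) = 6.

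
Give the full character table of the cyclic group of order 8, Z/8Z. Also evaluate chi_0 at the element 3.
Character table of Z/8Z (irreps indexed chi_0,...,chi_7 with chi_k(m) = zeta_8^(k*m), zeta_8 = exp(2*pi*i/8)):
  irrep \ class  {0} (size 1)  {1} (size 1)    {2} (size 1)  {3} (size 1)    {4} (size 1)  {5} (size 1)    {6} (size 1)  {7} (size 1)  
  chi_0          1             1               1             1               1             1               1             1             
  chi_1          1             exp(I*pi/4)     I             exp(3*I*pi/4)   -1            exp(-3*I*pi/4)  -I            exp(-I*pi/4)  
  chi_2          1             I               -1            -I              1             I               -1            -I            
  chi_3          1             exp(3*I*pi/4)   -I            exp(I*pi/4)     -1            exp(-I*pi/4)    I             exp(-3*I*pi/4)
  chi_4          1             -1              1             -1              1             -1              1             -1            
  chi_5          1             exp(-3*I*pi/4)  I             exp(-I*pi/4)    -1            exp(I*pi/4)     -I            exp(3*I*pi/4) 
  chi_6          1             -I              -1            I               1             -I              -1            I             
  chi_7          1             exp(-I*pi/4)    -I            exp(-3*I*pi/4)  -1            exp(3*I*pi/4)   I             exp(I*pi/4)   

Spot check: chi_0(3) = zeta_8^(0*3) = zeta_8^0 = 1.

Proof sketch: Z/8Z is abelian, so all 8 irreducible complex representations are 1-dimensional. They are given by chi_k(m) = zeta_8^(k*m) for k = 0,...,7. Row orthogonality: sum_m chi_k(m) conj(chi_l(m)) = 8 * [k = l].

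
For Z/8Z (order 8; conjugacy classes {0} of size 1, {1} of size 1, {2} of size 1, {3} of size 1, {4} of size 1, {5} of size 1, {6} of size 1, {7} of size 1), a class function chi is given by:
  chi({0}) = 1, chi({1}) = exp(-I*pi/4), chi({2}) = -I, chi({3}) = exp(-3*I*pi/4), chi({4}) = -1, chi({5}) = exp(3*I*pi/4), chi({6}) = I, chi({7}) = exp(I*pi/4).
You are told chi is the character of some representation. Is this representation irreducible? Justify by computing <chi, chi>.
Irreducible: <chi, chi> = 1.

Reasoning: <chi, chi> = (1/|G|) sum_C |C| * |chi(C)|^2 = (1/8)[1*|1|^2 + 1*|exp(-I*pi/4)|^2 + 1*|-I|^2 + 1*|exp(-3*I*pi/4)|^2 + 1*|-1|^2 + 1*|exp(3*I*pi/4)|^2 + 1*|I|^2 + 1*|exp(I*pi/4)|^2]
  = (1/8)[(1) + (1) + (1) + (1) + (1) + (1) + (1) + (1)] = 8/8 = 1.
(Exp terms are combined using exp(i*s)*conj(exp(i*t)) = exp(i*(s-t)), and sums of them are collapsed using the identity that for every m > 1 the m distinct m-th roots of unity sum to 0, e.g. 1 + exp(2*I*pi/3) + exp(-2*I*pi/3) = 0.)
A character is irreducible iff <chi, chi> = 1, so this representation is irreducible.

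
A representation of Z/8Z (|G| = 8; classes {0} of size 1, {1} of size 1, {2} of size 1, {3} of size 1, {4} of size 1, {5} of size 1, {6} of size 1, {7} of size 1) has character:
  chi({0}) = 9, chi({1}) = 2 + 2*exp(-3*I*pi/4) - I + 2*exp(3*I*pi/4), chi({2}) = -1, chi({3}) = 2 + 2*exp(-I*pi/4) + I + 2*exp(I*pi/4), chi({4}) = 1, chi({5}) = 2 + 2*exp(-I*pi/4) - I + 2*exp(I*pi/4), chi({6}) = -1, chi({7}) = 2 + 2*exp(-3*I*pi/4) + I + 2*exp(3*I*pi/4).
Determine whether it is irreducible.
Not irreducible (reducible): <chi, chi> = 17 > 1.

Why: <chi, chi> = (1/|G|) sum_C |C| * |chi(C)|^2 = (1/8)[1*|9|^2 + 1*|2 + 2*exp(-3*I*pi/4) - I + 2*exp(3*I*pi/4)|^2 + 1*|-1|^2 + 1*|2 + 2*exp(-I*pi/4) + I + 2*exp(I*pi/4)|^2 + 1*|1|^2 + 1*|2 + 2*exp(-I*pi/4) - I + 2*exp(I*pi/4)|^2 + 1*|-1|^2 + 1*|2 + 2*exp(-3*I*pi/4) + I + 2*exp(3*I*pi/4)|^2]
  = (1/8)[(81) + (13 + 8*exp(-3*I*pi/4) + 8*exp(3*I*pi/4)) + (1) + (13 + 8*exp(-I*pi/4) + 8*exp(I*pi/4)) + (1) + (13 + 8*exp(-I*pi/4) + 8*exp(I*pi/4)) + (1) + (13 + 8*exp(-3*I*pi/4) + 8*exp(3*I*pi/4))] = 136/8 = 17.
(Exp terms are combined using exp(i*s)*conj(exp(i*t)) = exp(i*(s-t)), and sums of them are collapsed using the identity that for every m > 1 the m distinct m-th roots of unity sum to 0, e.g. 1 + exp(2*I*pi/3) + exp(-2*I*pi/3) = 0.)
A character is irreducible iff <chi, chi> = 1, so this representation is reducible.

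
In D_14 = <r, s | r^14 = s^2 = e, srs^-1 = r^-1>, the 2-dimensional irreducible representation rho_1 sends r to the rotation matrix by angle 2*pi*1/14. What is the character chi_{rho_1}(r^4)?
chi_{rho_1}(r^4) = 2*cos(2*pi*1*4/14) = -2*cos(3*pi/7)

Proof sketch: rho_1(r^4) is rotation by angle 2*pi*1*4/14, whose trace is 2*cos(2*pi*1*4/14) = -2*cos(3*pi/7).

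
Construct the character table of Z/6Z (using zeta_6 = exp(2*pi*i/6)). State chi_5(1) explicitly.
Character table of Z/6Z (irreps indexed chi_0,...,chi_5 with chi_k(m) = zeta_6^(k*m), zeta_6 = exp(2*pi*i/6)):
  irrep \ class  {0} (size 1)  {1} (size 1)    {2} (size 1)    {3} (size 1)  {4} (size 1)    {5} (size 1)  
  chi_0          1             1               1               1             1               1             
  chi_1          1             exp(I*pi/3)     exp(2*I*pi/3)   -1            exp(-2*I*pi/3)  exp(-I*pi/3)  
  chi_2          1             exp(2*I*pi/3)   exp(-2*I*pi/3)  1             exp(2*I*pi/3)   exp(-2*I*pi/3)
  chi_3          1             -1              1               -1            1               -1            
  chi_4          1             exp(-2*I*pi/3)  exp(2*I*pi/3)   1             exp(-2*I*pi/3)  exp(2*I*pi/3) 
  chi_5          1             exp(-I*pi/3)    exp(-2*I*pi/3)  -1            exp(2*I*pi/3)   exp(I*pi/3)   

Spot check: chi_5(1) = zeta_6^(5*1) = zeta_6^5 = exp(-I*pi/3).

Why: Z/6Z is abelian, so all 6 irreducible complex representations are 1-dimensional. They are given by chi_k(m) = zeta_6^(k*m) for k = 0,...,5. Row orthogonality: sum_m chi_k(m) conj(chi_l(m)) = 6 * [k = l].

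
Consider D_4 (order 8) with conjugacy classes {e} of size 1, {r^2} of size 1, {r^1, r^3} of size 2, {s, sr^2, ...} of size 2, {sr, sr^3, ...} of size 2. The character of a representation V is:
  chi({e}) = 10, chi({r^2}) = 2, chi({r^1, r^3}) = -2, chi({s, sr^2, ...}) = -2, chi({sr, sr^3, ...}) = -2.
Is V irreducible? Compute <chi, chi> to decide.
Not irreducible (reducible): <chi, chi> = 16 > 1.

Justification: <chi, chi> = (1/|G|) sum_C |C| * |chi(C)|^2 = (1/8)[1*|10|^2 + 1*|2|^2 + 2*|-2|^2 + 2*|-2|^2 + 2*|-2|^2]
  = (1/8)[(100) + (4) + (8) + (8) + (8)] = 128/8 = 16.
A character is irreducible iff <chi, chi> = 1, so this representation is reducible.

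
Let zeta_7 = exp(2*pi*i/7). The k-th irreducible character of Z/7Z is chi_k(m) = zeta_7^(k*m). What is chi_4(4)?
chi_4(4) = zeta_7^16 = exp(4*I*pi/7)

Derivation: chi_4(4) = zeta_7^(4*4) = zeta_7^16. Since zeta_7^7 = 1, this equals zeta_7^2 = exp(2*pi*i*2/7) = exp(4*I*pi/7).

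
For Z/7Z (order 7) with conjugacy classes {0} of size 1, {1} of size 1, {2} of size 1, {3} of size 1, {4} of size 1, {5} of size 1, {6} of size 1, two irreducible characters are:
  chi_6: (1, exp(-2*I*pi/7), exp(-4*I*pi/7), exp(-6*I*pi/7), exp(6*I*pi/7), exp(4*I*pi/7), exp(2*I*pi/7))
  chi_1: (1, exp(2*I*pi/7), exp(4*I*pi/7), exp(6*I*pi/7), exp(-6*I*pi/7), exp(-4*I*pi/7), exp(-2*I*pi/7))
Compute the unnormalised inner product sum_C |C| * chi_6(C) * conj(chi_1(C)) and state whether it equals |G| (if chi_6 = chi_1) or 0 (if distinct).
Sum = 0; so <chi_6, chi_1> = 0 (distinct irreducibles are orthogonal).

Details: Compute term by term over conjugacy classes (|C| * chi_6(C) * conj(chi_1(C))):
  1*(1)*conj(1) + 1*(exp(-2*I*pi/7))*conj(exp(2*I*pi/7)) + 1*(exp(-4*I*pi/7))*conj(exp(4*I*pi/7)) + 1*(exp(-6*I*pi/7))*conj(exp(6*I*pi/7)) + 1*(exp(6*I*pi/7))*conj(exp(-6*I*pi/7)) + 1*(exp(4*I*pi/7))*conj(exp(-4*I*pi/7)) + 1*(exp(2*I*pi/7))*conj(exp(-2*I*pi/7))
  = (1) + (exp(-4*I*pi/7)) + (exp(6*I*pi/7)) + (exp(2*I*pi/7)) + (exp(-2*I*pi/7)) + (exp(-6*I*pi/7)) + (exp(4*I*pi/7))
  = 0.
(Exp terms are combined using exp(i*s)*conj(exp(i*t)) = exp(i*(s-t)), and sums of them are collapsed using the identity that for every m > 1 the m distinct m-th roots of unity sum to 0, e.g. 1 + exp(2*I*pi/3) + exp(-2*I*pi/3) = 0.)
Dividing by |G| = 7 gives 0/7 = 0, matching the row-orthogonality relation <chi_6, chi_1> = [chi_6 = chi_1].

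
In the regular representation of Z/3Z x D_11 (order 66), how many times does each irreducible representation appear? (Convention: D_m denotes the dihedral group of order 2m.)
Each irreducible V_i of dimension d_i appears with multiplicity d_i, i.e. rho_reg = (direct sum over all irreducibles V_i) d_i V_i. The irreducible dimensions for Z/3Z x D_11 are 1, 1, 1, 1, 1, 1, 2, 2, 2, 2, 2, 2, 2, 2, 2, 2, 2, 2, 2, 2, 2: 6 irreducibles of dimension 1, each with multiplicity 1; 15 irreducibles of dimension 2, each with multiplicity 2. Total dimension 6*1*1 + 15*2*2 = 66 = |G|.

Explanation: General theorem: in the regular representation of a finite group G, each irreducible appears with multiplicity equal to its dimension. Check: dim(rho_reg) = sum d_i^2 = 1 + 1 + 1 + 1 + 1 + 1 + 4 + 4 + 4 + 4 + 4 + 4 + 4 + 4 + 4 + 4 + 4 + 4 + 4 + 4 + 4 = 66 = |G|.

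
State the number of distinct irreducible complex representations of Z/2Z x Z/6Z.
12

Solution. The number of irreducible complex representations of a finite group equals its number of conjugacy classes. Z/2Z x Z/6Z is abelian of order 12, so every element is its own conjugacy class: 12 classes, so Z/2Z x Z/6Z (order 12) has exactly 12 irreducible complex representations.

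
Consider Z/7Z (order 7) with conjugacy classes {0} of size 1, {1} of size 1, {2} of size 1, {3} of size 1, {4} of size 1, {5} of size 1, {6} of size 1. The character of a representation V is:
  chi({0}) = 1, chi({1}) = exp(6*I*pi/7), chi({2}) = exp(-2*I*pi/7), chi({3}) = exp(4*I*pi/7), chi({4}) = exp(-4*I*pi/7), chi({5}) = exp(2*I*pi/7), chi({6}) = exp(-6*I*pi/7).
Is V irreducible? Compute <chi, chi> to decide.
Irreducible: <chi, chi> = 1.

<chi, chi> = (1/|G|) sum_C |C| * |chi(C)|^2 = (1/7)[1*|1|^2 + 1*|exp(6*I*pi/7)|^2 + 1*|exp(-2*I*pi/7)|^2 + 1*|exp(4*I*pi/7)|^2 + 1*|exp(-4*I*pi/7)|^2 + 1*|exp(2*I*pi/7)|^2 + 1*|exp(-6*I*pi/7)|^2]
  = (1/7)[(1) + (1) + (1) + (1) + (1) + (1) + (1)] = 7/7 = 1.
(Exp terms are combined using exp(i*s)*conj(exp(i*t)) = exp(i*(s-t)), and sums of them are collapsed using the identity that for every m > 1 the m distinct m-th roots of unity sum to 0, e.g. 1 + exp(2*I*pi/3) + exp(-2*I*pi/3) = 0.)
A character is irreducible iff <chi, chi> = 1, so this representation is irreducible.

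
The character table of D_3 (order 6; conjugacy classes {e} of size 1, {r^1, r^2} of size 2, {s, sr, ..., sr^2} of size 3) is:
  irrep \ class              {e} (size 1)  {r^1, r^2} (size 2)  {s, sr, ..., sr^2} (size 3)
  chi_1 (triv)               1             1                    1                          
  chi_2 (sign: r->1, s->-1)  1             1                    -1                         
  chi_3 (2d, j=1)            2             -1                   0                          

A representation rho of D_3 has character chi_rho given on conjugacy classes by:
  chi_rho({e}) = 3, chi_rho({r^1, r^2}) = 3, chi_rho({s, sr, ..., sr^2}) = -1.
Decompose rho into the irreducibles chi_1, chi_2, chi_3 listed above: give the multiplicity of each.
Multiplicities: chi_1: 1, chi_2: 2, chi_3: 0.

Why: Use <chi_rho, chi> = (1/|G|) sum_C |C| * chi_rho(C) * conj(chi(C)) with |G| = 6 for each irreducible chi in the table:
  <chi_rho, chi_1> = (1/6)[1*(3)*conj(1) + 2*(3)*conj(1) + 3*(-1)*conj(1)]
      = (1/6)[(3) + (6) + (-3)] = 6/6 = 1
  <chi_rho, chi_2> = (1/6)[1*(3)*conj(1) + 2*(3)*conj(1) + 3*(-1)*conj(-1)]
      = (1/6)[(3) + (6) + (3)] = 12/6 = 2
  <chi_rho, chi_3> = (1/6)[1*(3)*conj(2) + 2*(3)*conj(-1) + 3*(-1)*conj(0)]
      = (1/6)[(6) + (-6) + (0)] = 0/6 = 0
Dimension check: dim(rho) = sum (mult * dim) = 1*1 + 2*1 + 0*2 = 3 = chi_rho(e) = 3.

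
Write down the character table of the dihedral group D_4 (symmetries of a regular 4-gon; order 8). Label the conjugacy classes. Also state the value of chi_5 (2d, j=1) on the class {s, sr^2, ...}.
Conjugacy classes: {e} of size 1, {r^2} of size 1, {r^1, r^3} of size 2, {s, sr^2, ...} of size 2, {sr, sr^3, ...} of size 2.
Character table:
  irrep \ class              {e} (size 1)  {r^2} (size 1)  {r^1, r^3} (size 2)  {s, sr^2, ...} (size 2)  {sr, sr^3, ...} (size 2)
  chi_1 (triv)               1             1               1                    1                        1                       
  chi_2 (sign: r->1, s->-1)  1             1               1                    -1                       -1                      
  chi_3 (r->-1, s->1)        1             1               -1                   1                        -1                      
  chi_4 (r->-1, s->-1)       1             1               -1                   -1                       1                       
  chi_5 (2d, j=1)            2             -2              0                    0                        0                       

Spot check: chi_5 (2d, j=1) on {s, sr^2, ...} = 0.

Justification: D_4 has order 2*4 = 8 with 5 conjugacy classes, hence 5 irreducibles. Sum of squared dims 1 + 1 + 1 + 1 + 4 = 8 = |G|. Linear characters come from the abelianisation; the 2-dimensional irreps have character r^k -> 2*cos(2*pi*j*k/4), reflections -> 0.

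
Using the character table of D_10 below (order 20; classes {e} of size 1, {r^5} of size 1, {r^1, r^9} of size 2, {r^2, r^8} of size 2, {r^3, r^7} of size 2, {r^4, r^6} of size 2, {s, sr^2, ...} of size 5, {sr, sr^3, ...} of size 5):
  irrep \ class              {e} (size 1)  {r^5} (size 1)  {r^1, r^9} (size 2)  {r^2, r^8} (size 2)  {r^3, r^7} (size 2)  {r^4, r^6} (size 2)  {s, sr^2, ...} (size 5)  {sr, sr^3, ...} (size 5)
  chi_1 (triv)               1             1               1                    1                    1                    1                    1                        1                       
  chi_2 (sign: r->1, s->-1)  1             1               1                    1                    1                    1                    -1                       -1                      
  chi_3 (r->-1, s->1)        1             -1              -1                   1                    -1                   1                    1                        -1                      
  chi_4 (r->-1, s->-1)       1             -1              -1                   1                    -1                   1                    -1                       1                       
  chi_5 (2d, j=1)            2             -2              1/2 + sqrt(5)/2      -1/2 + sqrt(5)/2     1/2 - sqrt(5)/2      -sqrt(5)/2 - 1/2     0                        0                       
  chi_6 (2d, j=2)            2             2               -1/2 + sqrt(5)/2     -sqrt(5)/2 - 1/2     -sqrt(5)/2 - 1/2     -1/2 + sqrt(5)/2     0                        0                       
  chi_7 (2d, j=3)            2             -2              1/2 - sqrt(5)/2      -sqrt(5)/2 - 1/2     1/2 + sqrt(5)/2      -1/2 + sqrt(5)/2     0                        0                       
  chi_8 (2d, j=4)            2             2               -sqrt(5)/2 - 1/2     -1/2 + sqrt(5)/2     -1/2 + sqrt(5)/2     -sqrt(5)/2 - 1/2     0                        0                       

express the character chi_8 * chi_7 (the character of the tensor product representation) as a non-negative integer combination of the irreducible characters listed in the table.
chi_8 tensor chi_7 = chi_5 + chi_7 (all other irreducibles have multiplicity 0).

Reasoning: The character of a tensor product is the pointwise product (chi_8 * chi_7)(C) = chi_8(C) * chi_7(C):
  {e}: (2)*(2), {r^5}: (2)*(-2), {r^1, r^9}: (-sqrt(5)/2 - 1/2)*(1/2 - sqrt(5)/2), {r^2, r^8}: (-1/2 + sqrt(5)/2)*(-sqrt(5)/2 - 1/2), {r^3, r^7}: (-1/2 + sqrt(5)/2)*(1/2 + sqrt(5)/2), {r^4, r^6}: (-sqrt(5)/2 - 1/2)*(-1/2 + sqrt(5)/2), {s, sr^2, ...}: (0)*(0), {sr, sr^3, ...}: (0)*(0)
so (chi_8 * chi_7) takes values
  {e} -> 4, {r^5} -> -4, {r^1, r^9} -> 1, {r^2, r^8} -> -1, {r^3, r^7} -> 1, {r^4, r^6} -> -1, {s, sr^2, ...} -> 0, {sr, sr^3, ...} -> 0.
Now take the inner product of this character with each irreducible chi from the table, <chi_8*chi_7, chi> = (1/20) sum_C |C| (chi_8*chi_7)(C) conj(chi(C)):
  <chi_8*chi_7, chi_1> = (1/20)[1*(4)*conj(1) + 1*(-4)*conj(1) + 2*(1)*conj(1) + 2*(-1)*conj(1) + 2*(1)*conj(1) + 2*(-1)*conj(1) + 5*(0)*conj(1) + 5*(0)*conj(1)]
      = (1/20)[(4) + (-4) + (2) + (-2) + (2) + (-2) + (0) + (0)] = 0/20 = 0
  <chi_8*chi_7, chi_2> = (1/20)[1*(4)*conj(1) + 1*(-4)*conj(1) + 2*(1)*conj(1) + 2*(-1)*conj(1) + 2*(1)*conj(1) + 2*(-1)*conj(1) + 5*(0)*conj(-1) + 5*(0)*conj(-1)]
      = (1/20)[(4) + (-4) + (2) + (-2) + (2) + (-2) + (0) + (0)] = 0/20 = 0
  <chi_8*chi_7, chi_3> = (1/20)[1*(4)*conj(1) + 1*(-4)*conj(-1) + 2*(1)*conj(-1) + 2*(-1)*conj(1) + 2*(1)*conj(-1) + 2*(-1)*conj(1) + 5*(0)*conj(1) + 5*(0)*conj(-1)]
      = (1/20)[(4) + (4) + (-2) + (-2) + (-2) + (-2) + (0) + (0)] = 0/20 = 0
  <chi_8*chi_7, chi_4> = (1/20)[1*(4)*conj(1) + 1*(-4)*conj(-1) + 2*(1)*conj(-1) + 2*(-1)*conj(1) + 2*(1)*conj(-1) + 2*(-1)*conj(1) + 5*(0)*conj(-1) + 5*(0)*conj(1)]
      = (1/20)[(4) + (4) + (-2) + (-2) + (-2) + (-2) + (0) + (0)] = 0/20 = 0
  <chi_8*chi_7, chi_5> = (1/20)[1*(4)*conj(2) + 1*(-4)*conj(-2) + 2*(1)*conj(1/2 + sqrt(5)/2) + 2*(-1)*conj(-1/2 + sqrt(5)/2) + 2*(1)*conj(1/2 - sqrt(5)/2) + 2*(-1)*conj(-sqrt(5)/2 - 1/2) + 5*(0)*conj(0) + 5*(0)*conj(0)]
      = (1/20)[(8) + (8) + (1 + sqrt(5)) + (1 - sqrt(5)) + (1 - sqrt(5)) + (1 + sqrt(5)) + (0) + (0)] = 20/20 = 1
  <chi_8*chi_7, chi_6> = (1/20)[1*(4)*conj(2) + 1*(-4)*conj(2) + 2*(1)*conj(-1/2 + sqrt(5)/2) + 2*(-1)*conj(-sqrt(5)/2 - 1/2) + 2*(1)*conj(-sqrt(5)/2 - 1/2) + 2*(-1)*conj(-1/2 + sqrt(5)/2) + 5*(0)*conj(0) + 5*(0)*conj(0)]
      = (1/20)[(8) + (-8) + (-1 + sqrt(5)) + (1 + sqrt(5)) + (-sqrt(5) - 1) + (1 - sqrt(5)) + (0) + (0)] = 0/20 = 0
  <chi_8*chi_7, chi_7> = (1/20)[1*(4)*conj(2) + 1*(-4)*conj(-2) + 2*(1)*conj(1/2 - sqrt(5)/2) + 2*(-1)*conj(-sqrt(5)/2 - 1/2) + 2*(1)*conj(1/2 + sqrt(5)/2) + 2*(-1)*conj(-1/2 + sqrt(5)/2) + 5*(0)*conj(0) + 5*(0)*conj(0)]
      = (1/20)[(8) + (8) + (1 - sqrt(5)) + (1 + sqrt(5)) + (1 + sqrt(5)) + (1 - sqrt(5)) + (0) + (0)] = 20/20 = 1
  <chi_8*chi_7, chi_8> = (1/20)[1*(4)*conj(2) + 1*(-4)*conj(2) + 2*(1)*conj(-sqrt(5)/2 - 1/2) + 2*(-1)*conj(-1/2 + sqrt(5)/2) + 2*(1)*conj(-1/2 + sqrt(5)/2) + 2*(-1)*conj(-sqrt(5)/2 - 1/2) + 5*(0)*conj(0) + 5*(0)*conj(0)]
      = (1/20)[(8) + (-8) + (-sqrt(5) - 1) + (1 - sqrt(5)) + (-1 + sqrt(5)) + (1 + sqrt(5)) + (0) + (0)] = 0/20 = 0
Hence the multiplicities are chi_5: 1, chi_7: 1. Dimension check: dim(chi_8)*dim(chi_7) = 2*2 = 4 and sum (mult * dim) = 1*2 + 1*2 = 4.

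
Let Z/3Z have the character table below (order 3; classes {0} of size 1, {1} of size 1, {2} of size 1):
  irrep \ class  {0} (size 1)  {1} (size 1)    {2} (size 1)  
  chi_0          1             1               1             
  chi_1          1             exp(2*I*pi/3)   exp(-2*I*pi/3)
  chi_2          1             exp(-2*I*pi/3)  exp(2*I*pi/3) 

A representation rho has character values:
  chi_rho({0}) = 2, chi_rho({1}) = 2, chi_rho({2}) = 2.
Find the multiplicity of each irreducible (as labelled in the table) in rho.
Multiplicities: chi_0: 2, chi_1: 0, chi_2: 0.

Reasoning: Use <chi_rho, chi> = (1/|G|) sum_C |C| * chi_rho(C) * conj(chi(C)) with |G| = 3 for each irreducible chi in the table:
  <chi_rho, chi_0> = (1/3)[1*(2)*conj(1) + 1*(2)*conj(1) + 1*(2)*conj(1)]
      = (1/3)[(2) + (2) + (2)] = 6/3 = 2
  <chi_rho, chi_1> = (1/3)[1*(2)*conj(1) + 1*(2)*conj(exp(2*I*pi/3)) + 1*(2)*conj(exp(-2*I*pi/3))]
      = (1/3)[(2) + (2*exp(-2*I*pi/3)) + (2*exp(2*I*pi/3))] = 0/3 = 0
  <chi_rho, chi_2> = (1/3)[1*(2)*conj(1) + 1*(2)*conj(exp(-2*I*pi/3)) + 1*(2)*conj(exp(2*I*pi/3))]
      = (1/3)[(2) + (2*exp(2*I*pi/3)) + (2*exp(-2*I*pi/3))] = 0/3 = 0
(Exp terms are combined using exp(i*s)*conj(exp(i*t)) = exp(i*(s-t)), and sums of them are collapsed using the identity that for every m > 1 the m distinct m-th roots of unity sum to 0, e.g. 1 + exp(2*I*pi/3) + exp(-2*I*pi/3) = 0.)
Dimension check: dim(rho) = sum (mult * dim) = 2*1 + 0*1 + 0*1 = 2 = chi_rho(e) = 2.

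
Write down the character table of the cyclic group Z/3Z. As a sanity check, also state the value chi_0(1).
Character table of Z/3Z (irreps indexed chi_0,...,chi_2 with chi_k(m) = zeta_3^(k*m), zeta_3 = exp(2*pi*i/3)):
  irrep \ class  {0} (size 1)  {1} (size 1)    {2} (size 1)  
  chi_0          1             1               1             
  chi_1          1             exp(2*I*pi/3)   exp(-2*I*pi/3)
  chi_2          1             exp(-2*I*pi/3)  exp(2*I*pi/3) 

Spot check: chi_0(1) = zeta_3^(0*1) = zeta_3^0 = 1.

Reasoning: Z/3Z is abelian, so all 3 irreducible complex representations are 1-dimensional. They are given by chi_k(m) = zeta_3^(k*m) for k = 0,...,2. Row orthogonality: sum_m chi_k(m) conj(chi_l(m)) = 3 * [k = l].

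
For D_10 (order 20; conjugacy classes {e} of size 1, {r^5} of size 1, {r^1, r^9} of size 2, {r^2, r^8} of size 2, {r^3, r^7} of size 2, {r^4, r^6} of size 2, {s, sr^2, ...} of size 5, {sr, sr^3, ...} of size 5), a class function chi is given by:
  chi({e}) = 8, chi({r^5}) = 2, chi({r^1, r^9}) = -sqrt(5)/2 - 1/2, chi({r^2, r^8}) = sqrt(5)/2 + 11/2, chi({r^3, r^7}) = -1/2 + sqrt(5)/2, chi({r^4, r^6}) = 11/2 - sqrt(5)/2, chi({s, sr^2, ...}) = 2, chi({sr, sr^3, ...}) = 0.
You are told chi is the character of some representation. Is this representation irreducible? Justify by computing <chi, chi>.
Not irreducible (reducible): <chi, chi> = 11 > 1.

Reasoning: <chi, chi> = (1/|G|) sum_C |C| * |chi(C)|^2 = (1/20)[1*|8|^2 + 1*|2|^2 + 2*|-sqrt(5)/2 - 1/2|^2 + 2*|sqrt(5)/2 + 11/2|^2 + 2*|-1/2 + sqrt(5)/2|^2 + 2*|11/2 - sqrt(5)/2|^2 + 5*|2|^2 + 5*|0|^2]
  = (1/20)[(64) + (4) + (sqrt(5) + 3) + (11*sqrt(5) + 63) + (3 - sqrt(5)) + (63 - 11*sqrt(5)) + (20) + (0)] = 220/20 = 11.
A character is irreducible iff <chi, chi> = 1, so this representation is reducible.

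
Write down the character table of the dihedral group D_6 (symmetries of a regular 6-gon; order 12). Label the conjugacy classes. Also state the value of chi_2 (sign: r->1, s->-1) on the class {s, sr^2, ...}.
Conjugacy classes: {e} of size 1, {r^3} of size 1, {r^1, r^5} of size 2, {r^2, r^4} of size 2, {s, sr^2, ...} of size 3, {sr, sr^3, ...} of size 3.
Character table:
  irrep \ class              {e} (size 1)  {r^3} (size 1)  {r^1, r^5} (size 2)  {r^2, r^4} (size 2)  {s, sr^2, ...} (size 3)  {sr, sr^3, ...} (size 3)
  chi_1 (triv)               1             1               1                    1                    1                        1                       
  chi_2 (sign: r->1, s->-1)  1             1               1                    1                    -1                       -1                      
  chi_3 (r->-1, s->1)        1             -1              -1                   1                    1                        -1                      
  chi_4 (r->-1, s->-1)       1             -1              -1                   1                    -1                       1                       
  chi_5 (2d, j=1)            2             -2              1                    -1                   0                        0                       
  chi_6 (2d, j=2)            2             2               -1                   -1                   0                        0                       

Spot check: chi_2 (sign: r->1, s->-1) on {s, sr^2, ...} = -1.

Explanation: D_6 has order 2*6 = 12 with 6 conjugacy classes, hence 6 irreducibles. Sum of squared dims 1 + 1 + 1 + 1 + 4 + 4 = 12 = |G|. Linear characters come from the abelianisation; the 2-dimensional irreps have character r^k -> 2*cos(2*pi*j*k/6), reflections -> 0.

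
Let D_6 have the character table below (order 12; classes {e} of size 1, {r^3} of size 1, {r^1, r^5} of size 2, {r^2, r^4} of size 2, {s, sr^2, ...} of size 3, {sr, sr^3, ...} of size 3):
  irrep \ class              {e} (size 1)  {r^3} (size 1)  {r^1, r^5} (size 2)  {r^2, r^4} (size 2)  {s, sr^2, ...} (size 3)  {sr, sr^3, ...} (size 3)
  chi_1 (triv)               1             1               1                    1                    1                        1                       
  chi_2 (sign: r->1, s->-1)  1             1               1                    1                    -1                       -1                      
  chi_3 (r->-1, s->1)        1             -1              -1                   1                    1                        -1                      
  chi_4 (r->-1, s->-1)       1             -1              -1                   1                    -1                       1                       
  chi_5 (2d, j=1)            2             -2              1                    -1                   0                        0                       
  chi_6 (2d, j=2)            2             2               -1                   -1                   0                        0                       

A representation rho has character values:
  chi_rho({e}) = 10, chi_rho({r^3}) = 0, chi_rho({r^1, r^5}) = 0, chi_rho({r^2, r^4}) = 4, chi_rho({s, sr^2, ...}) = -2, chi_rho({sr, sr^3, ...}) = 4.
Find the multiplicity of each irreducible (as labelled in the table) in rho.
Multiplicities: chi_1: 2, chi_2: 1, chi_3: 0, chi_4: 3, chi_5: 1, chi_6: 1.

Reasoning: Use <chi_rho, chi> = (1/|G|) sum_C |C| * chi_rho(C) * conj(chi(C)) with |G| = 12 for each irreducible chi in the table:
  <chi_rho, chi_1> = (1/12)[1*(10)*conj(1) + 1*(0)*conj(1) + 2*(0)*conj(1) + 2*(4)*conj(1) + 3*(-2)*conj(1) + 3*(4)*conj(1)]
      = (1/12)[(10) + (0) + (0) + (8) + (-6) + (12)] = 24/12 = 2
  <chi_rho, chi_2> = (1/12)[1*(10)*conj(1) + 1*(0)*conj(1) + 2*(0)*conj(1) + 2*(4)*conj(1) + 3*(-2)*conj(-1) + 3*(4)*conj(-1)]
      = (1/12)[(10) + (0) + (0) + (8) + (6) + (-12)] = 12/12 = 1
  <chi_rho, chi_3> = (1/12)[1*(10)*conj(1) + 1*(0)*conj(-1) + 2*(0)*conj(-1) + 2*(4)*conj(1) + 3*(-2)*conj(1) + 3*(4)*conj(-1)]
      = (1/12)[(10) + (0) + (0) + (8) + (-6) + (-12)] = 0/12 = 0
  <chi_rho, chi_4> = (1/12)[1*(10)*conj(1) + 1*(0)*conj(-1) + 2*(0)*conj(-1) + 2*(4)*conj(1) + 3*(-2)*conj(-1) + 3*(4)*conj(1)]
      = (1/12)[(10) + (0) + (0) + (8) + (6) + (12)] = 36/12 = 3
  <chi_rho, chi_5> = (1/12)[1*(10)*conj(2) + 1*(0)*conj(-2) + 2*(0)*conj(1) + 2*(4)*conj(-1) + 3*(-2)*conj(0) + 3*(4)*conj(0)]
      = (1/12)[(20) + (0) + (0) + (-8) + (0) + (0)] = 12/12 = 1
  <chi_rho, chi_6> = (1/12)[1*(10)*conj(2) + 1*(0)*conj(2) + 2*(0)*conj(-1) + 2*(4)*conj(-1) + 3*(-2)*conj(0) + 3*(4)*conj(0)]
      = (1/12)[(20) + (0) + (0) + (-8) + (0) + (0)] = 12/12 = 1
Dimension check: dim(rho) = sum (mult * dim) = 2*1 + 1*1 + 0*1 + 3*1 + 1*2 + 1*2 = 10 = chi_rho(e) = 10.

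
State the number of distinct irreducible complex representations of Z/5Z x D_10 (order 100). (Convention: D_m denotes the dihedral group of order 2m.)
40

Justification: The number of irreducible complex representations of a finite group equals its number of conjugacy classes. For a direct product, #classes(G x H) = #classes(G) * #classes(H). Z/5Z has 5 classes (abelian), D_10 has 8 classes, so 5 * 8 = 40, so Z/5Z x D_10 (order 100) has exactly 40 irreducible complex representations.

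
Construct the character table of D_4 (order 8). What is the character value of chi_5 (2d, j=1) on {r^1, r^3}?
Conjugacy classes: {e} of size 1, {r^2} of size 1, {r^1, r^3} of size 2, {s, sr^2, ...} of size 2, {sr, sr^3, ...} of size 2.
Character table:
  irrep \ class              {e} (size 1)  {r^2} (size 1)  {r^1, r^3} (size 2)  {s, sr^2, ...} (size 2)  {sr, sr^3, ...} (size 2)
  chi_1 (triv)               1             1               1                    1                        1                       
  chi_2 (sign: r->1, s->-1)  1             1               1                    -1                       -1                      
  chi_3 (r->-1, s->1)        1             1               -1                   1                        -1                      
  chi_4 (r->-1, s->-1)       1             1               -1                   -1                       1                       
  chi_5 (2d, j=1)            2             -2              0                    0                        0                       

Spot check: chi_5 (2d, j=1) on {r^1, r^3} = 0.

Derivation: D_4 has order 2*4 = 8 with 5 conjugacy classes, hence 5 irreducibles. Sum of squared dims 1 + 1 + 1 + 1 + 4 = 8 = |G|. Linear characters come from the abelianisation; the 2-dimensional irreps have character r^k -> 2*cos(2*pi*j*k/4), reflections -> 0.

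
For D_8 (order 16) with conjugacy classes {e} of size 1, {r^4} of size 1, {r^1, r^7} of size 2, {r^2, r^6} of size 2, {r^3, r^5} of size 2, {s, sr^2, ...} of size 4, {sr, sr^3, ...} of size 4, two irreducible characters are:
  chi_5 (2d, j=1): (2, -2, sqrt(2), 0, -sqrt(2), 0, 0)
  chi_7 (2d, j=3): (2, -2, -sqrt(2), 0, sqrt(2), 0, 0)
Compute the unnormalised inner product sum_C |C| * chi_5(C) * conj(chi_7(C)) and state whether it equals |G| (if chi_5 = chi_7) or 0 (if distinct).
Sum = 0; so <chi_5, chi_7> = 0 (distinct irreducibles are orthogonal).

Explanation: Compute term by term over conjugacy classes (|C| * chi_5(C) * conj(chi_7(C))):
  1*(2)*conj(2) + 1*(-2)*conj(-2) + 2*(sqrt(2))*conj(-sqrt(2)) + 2*(0)*conj(0) + 2*(-sqrt(2))*conj(sqrt(2)) + 4*(0)*conj(0) + 4*(0)*conj(0)
  = (4) + (4) + (-4) + (0) + (-4) + (0) + (0)
  = 0.
Dividing by |G| = 16 gives 0/16 = 0, matching the row-orthogonality relation <chi_5, chi_7> = [chi_5 = chi_7].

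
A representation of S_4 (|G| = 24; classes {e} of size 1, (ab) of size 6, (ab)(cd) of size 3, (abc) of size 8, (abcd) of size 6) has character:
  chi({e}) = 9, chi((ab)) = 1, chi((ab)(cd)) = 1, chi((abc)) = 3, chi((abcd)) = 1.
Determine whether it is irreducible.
Not irreducible (reducible): <chi, chi> = 7 > 1.

<chi, chi> = (1/|G|) sum_C |C| * |chi(C)|^2 = (1/24)[1*|9|^2 + 6*|1|^2 + 3*|1|^2 + 8*|3|^2 + 6*|1|^2]
  = (1/24)[(81) + (6) + (3) + (72) + (6)] = 168/24 = 7.
A character is irreducible iff <chi, chi> = 1, so this representation is reducible.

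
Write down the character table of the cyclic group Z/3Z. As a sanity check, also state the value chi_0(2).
Character table of Z/3Z (irreps indexed chi_0,...,chi_2 with chi_k(m) = zeta_3^(k*m), zeta_3 = exp(2*pi*i/3)):
  irrep \ class  {0} (size 1)  {1} (size 1)    {2} (size 1)  
  chi_0          1             1               1             
  chi_1          1             exp(2*I*pi/3)   exp(-2*I*pi/3)
  chi_2          1             exp(-2*I*pi/3)  exp(2*I*pi/3) 

Spot check: chi_0(2) = zeta_3^(0*2) = zeta_3^0 = 1.

Justification: Z/3Z is abelian, so all 3 irreducible complex representations are 1-dimensional. They are given by chi_k(m) = zeta_3^(k*m) for k = 0,...,2. Row orthogonality: sum_m chi_k(m) conj(chi_l(m)) = 3 * [k = l].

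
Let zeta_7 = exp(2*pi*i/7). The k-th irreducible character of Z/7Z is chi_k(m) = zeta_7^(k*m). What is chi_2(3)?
chi_2(3) = zeta_7^6 = exp(-2*I*pi/7)

Derivation: chi_2(3) = zeta_7^(2*3) = zeta_7^6. Since zeta_7^7 = 1, this equals zeta_7^6 = exp(2*pi*i*6/7) = exp(-2*I*pi/7).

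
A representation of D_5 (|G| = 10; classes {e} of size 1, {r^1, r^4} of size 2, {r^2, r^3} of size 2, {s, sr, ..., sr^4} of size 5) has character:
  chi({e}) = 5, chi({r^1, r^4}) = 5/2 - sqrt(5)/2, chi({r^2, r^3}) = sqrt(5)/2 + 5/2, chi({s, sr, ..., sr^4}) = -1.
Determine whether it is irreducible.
Not irreducible (reducible): <chi, chi> = 6 > 1.

Why: <chi, chi> = (1/|G|) sum_C |C| * |chi(C)|^2 = (1/10)[1*|5|^2 + 2*|5/2 - sqrt(5)/2|^2 + 2*|sqrt(5)/2 + 5/2|^2 + 5*|-1|^2]
  = (1/10)[(25) + (15 - 5*sqrt(5)) + (5*sqrt(5) + 15) + (5)] = 60/10 = 6.
A character is irreducible iff <chi, chi> = 1, so this representation is reducible.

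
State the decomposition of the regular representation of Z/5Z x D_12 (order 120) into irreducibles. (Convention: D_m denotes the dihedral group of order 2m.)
Each irreducible V_i of dimension d_i appears with multiplicity d_i, i.e. rho_reg = (direct sum over all irreducibles V_i) d_i V_i. The irreducible dimensions for Z/5Z x D_12 are 1, 1, 1, 1, 1, 1, 1, 1, 1, 1, 1, 1, 1, 1, 1, 1, 1, 1, 1, 1, 2, 2, 2, 2, 2, 2, 2, 2, 2, 2, 2, 2, 2, 2, 2, 2, 2, 2, 2, 2, 2, 2, 2, 2, 2: 20 irreducibles of dimension 1, each with multiplicity 1; 25 irreducibles of dimension 2, each with multiplicity 2. Total dimension 20*1*1 + 25*2*2 = 120 = |G|.

Justification: General theorem: in the regular representation of a finite group G, each irreducible appears with multiplicity equal to its dimension. Check: dim(rho_reg) = sum d_i^2 = 1 + 1 + 1 + 1 + 1 + 1 + 1 + 1 + 1 + 1 + 1 + 1 + 1 + 1 + 1 + 1 + 1 + 1 + 1 + 1 + 4 + 4 + 4 + 4 + 4 + 4 + 4 + 4 + 4 + 4 + 4 + 4 + 4 + 4 + 4 + 4 + 4 + 4 + 4 + 4 + 4 + 4 + 4 + 4 + 4 = 120 = |G|.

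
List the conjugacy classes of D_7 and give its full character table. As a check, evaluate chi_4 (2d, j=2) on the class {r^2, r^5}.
Conjugacy classes: {e} of size 1, {r^1, r^6} of size 2, {r^2, r^5} of size 2, {r^3, r^4} of size 2, {s, sr, ..., sr^6} of size 7.
Character table:
  irrep \ class              {e} (size 1)  {r^1, r^6} (size 2)  {r^2, r^5} (size 2)  {r^3, r^4} (size 2)  {s, sr, ..., sr^6} (size 7)
  chi_1 (triv)               1             1                    1                    1                    1                          
  chi_2 (sign: r->1, s->-1)  1             1                    1                    1                    -1                         
  chi_3 (2d, j=1)            2             2*cos(2*pi/7)        -2*cos(3*pi/7)       -2*cos(pi/7)         0                          
  chi_4 (2d, j=2)            2             -2*cos(3*pi/7)       -2*cos(pi/7)         2*cos(2*pi/7)        0                          
  chi_5 (2d, j=3)            2             -2*cos(pi/7)         2*cos(2*pi/7)        -2*cos(3*pi/7)       0                          

Spot check: chi_4 (2d, j=2) on {r^2, r^5} = -2*cos(pi/7).

Why: D_7 has order 2*7 = 14 with 5 conjugacy classes, hence 5 irreducibles. Sum of squared dims 1 + 1 + 4 + 4 + 4 = 14 = |G|. Linear characters come from the abelianisation; the 2-dimensional irreps have character r^k -> 2*cos(2*pi*j*k/7), reflections -> 0.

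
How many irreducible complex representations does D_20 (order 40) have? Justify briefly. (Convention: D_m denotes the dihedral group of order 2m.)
13

Justification: The number of irreducible complex representations of a finite group equals its number of conjugacy classes. D_20 has 13 conjugacy classes (n/2 + 3 for n even), so D_20 (order 40) has exactly 13 irreducible complex representations.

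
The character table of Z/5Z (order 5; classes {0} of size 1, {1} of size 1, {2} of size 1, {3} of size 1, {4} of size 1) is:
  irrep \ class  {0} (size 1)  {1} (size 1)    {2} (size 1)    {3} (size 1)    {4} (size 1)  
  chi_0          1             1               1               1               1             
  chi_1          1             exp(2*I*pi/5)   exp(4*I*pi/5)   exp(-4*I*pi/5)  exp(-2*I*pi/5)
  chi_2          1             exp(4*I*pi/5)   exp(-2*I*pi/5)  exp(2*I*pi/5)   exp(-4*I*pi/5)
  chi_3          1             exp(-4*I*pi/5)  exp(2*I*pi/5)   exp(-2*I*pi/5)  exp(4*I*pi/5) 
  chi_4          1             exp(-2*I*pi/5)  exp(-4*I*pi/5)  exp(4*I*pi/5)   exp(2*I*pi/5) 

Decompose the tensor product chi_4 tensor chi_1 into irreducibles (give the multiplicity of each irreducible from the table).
chi_4 tensor chi_1 = chi_0 (all other irreducibles have multiplicity 0).

Details: The character of a tensor product is the pointwise product (chi_4 * chi_1)(C) = chi_4(C) * chi_1(C):
  {0}: (1)*(1), {1}: (exp(-2*I*pi/5))*(exp(2*I*pi/5)), {2}: (exp(-4*I*pi/5))*(exp(4*I*pi/5)), {3}: (exp(4*I*pi/5))*(exp(-4*I*pi/5)), {4}: (exp(2*I*pi/5))*(exp(-2*I*pi/5))
so (chi_4 * chi_1) takes values
  {0} -> 1, {1} -> 1, {2} -> 1, {3} -> 1, {4} -> 1.
Now take the inner product of this character with each irreducible chi from the table, <chi_4*chi_1, chi> = (1/5) sum_C |C| (chi_4*chi_1)(C) conj(chi(C)):
  <chi_4*chi_1, chi_0> = (1/5)[1*(1)*conj(1) + 1*(1)*conj(1) + 1*(1)*conj(1) + 1*(1)*conj(1) + 1*(1)*conj(1)]
      = (1/5)[(1) + (1) + (1) + (1) + (1)] = 5/5 = 1
  <chi_4*chi_1, chi_1> = (1/5)[1*(1)*conj(1) + 1*(1)*conj(exp(2*I*pi/5)) + 1*(1)*conj(exp(4*I*pi/5)) + 1*(1)*conj(exp(-4*I*pi/5)) + 1*(1)*conj(exp(-2*I*pi/5))]
      = (1/5)[(1) + (exp(-2*I*pi/5)) + (exp(-4*I*pi/5)) + (exp(4*I*pi/5)) + (exp(2*I*pi/5))] = 0/5 = 0
  <chi_4*chi_1, chi_2> = (1/5)[1*(1)*conj(1) + 1*(1)*conj(exp(4*I*pi/5)) + 1*(1)*conj(exp(-2*I*pi/5)) + 1*(1)*conj(exp(2*I*pi/5)) + 1*(1)*conj(exp(-4*I*pi/5))]
      = (1/5)[(1) + (exp(-4*I*pi/5)) + (exp(2*I*pi/5)) + (exp(-2*I*pi/5)) + (exp(4*I*pi/5))] = 0/5 = 0
  <chi_4*chi_1, chi_3> = (1/5)[1*(1)*conj(1) + 1*(1)*conj(exp(-4*I*pi/5)) + 1*(1)*conj(exp(2*I*pi/5)) + 1*(1)*conj(exp(-2*I*pi/5)) + 1*(1)*conj(exp(4*I*pi/5))]
      = (1/5)[(1) + (exp(4*I*pi/5)) + (exp(-2*I*pi/5)) + (exp(2*I*pi/5)) + (exp(-4*I*pi/5))] = 0/5 = 0
  <chi_4*chi_1, chi_4> = (1/5)[1*(1)*conj(1) + 1*(1)*conj(exp(-2*I*pi/5)) + 1*(1)*conj(exp(-4*I*pi/5)) + 1*(1)*conj(exp(4*I*pi/5)) + 1*(1)*conj(exp(2*I*pi/5))]
      = (1/5)[(1) + (exp(2*I*pi/5)) + (exp(4*I*pi/5)) + (exp(-4*I*pi/5)) + (exp(-2*I*pi/5))] = 0/5 = 0
(Exp terms are combined using exp(i*s)*conj(exp(i*t)) = exp(i*(s-t)), and sums of them are collapsed using the identity that for every m > 1 the m distinct m-th roots of unity sum to 0, e.g. 1 + exp(2*I*pi/3) + exp(-2*I*pi/3) = 0.)
Hence the multiplicities are chi_0: 1. Dimension check: dim(chi_4)*dim(chi_1) = 1*1 = 1 and sum (mult * dim) = 1*1 = 1.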